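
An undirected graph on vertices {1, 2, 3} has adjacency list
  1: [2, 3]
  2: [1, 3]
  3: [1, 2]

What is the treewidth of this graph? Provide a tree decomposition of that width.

With just one bag of size 3, the width is 3 − 1 = 2, so tw(G) ≤ 2. Conversely, {1, 2, 3} is a clique of size 3, and the vertices of any clique must share a bag in every tree decomposition; so some bag has ≥ 3 vertices and tw(G) ≥ 2. The upper and lower bounds meet at 2, so that is the treewidth.

Treewidth 2.
Bags: B1 = {1, 2, 3}
Tree: (single bag)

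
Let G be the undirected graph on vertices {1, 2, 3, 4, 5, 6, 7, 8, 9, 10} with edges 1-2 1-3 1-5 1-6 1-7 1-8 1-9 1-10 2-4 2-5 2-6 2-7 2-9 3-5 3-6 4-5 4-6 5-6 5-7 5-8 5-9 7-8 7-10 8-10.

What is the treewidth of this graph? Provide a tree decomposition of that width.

Treewidth 3.
One optimal decomposition is:
Bags: B1 = {1, 2, 5, 7}  B2 = {1, 2, 5, 6}  B3 = {2, 4, 5, 6}  B4 = {1, 2, 5, 9}  B5 = {1, 5, 7, 8}  B6 = {1, 3, 5, 6}  B7 = {1, 7, 8, 10}
Tree: B1–B2, B2–B3, B2–B4, B1–B5, B2–B6, B5–B7

Every bag has size at most 4, so the width is 4 − 1 = 3 and tw(G) ≤ 3. On the other hand G contains the 4-clique {1, 7, 8, 10}. A clique must lie in a single bag of any decomposition, so no decomposition can have width below 3. Combining the bounds, tw(G) = 3.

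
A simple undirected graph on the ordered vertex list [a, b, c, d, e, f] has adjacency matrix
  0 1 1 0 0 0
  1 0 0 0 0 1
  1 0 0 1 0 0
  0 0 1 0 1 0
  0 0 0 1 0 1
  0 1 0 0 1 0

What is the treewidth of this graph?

A width-2 tree decomposition is:
Bags: B1 = {b, e, f}  B2 = {a, b, e}  B3 = {a, c, e}  B4 = {c, d, e}
Tree: B1–B2, B2–B3, B3–B4
The largest bag has 3 vertices, giving width 2; this decomposition certifies tw(G) ≤ 2. Since e–f–b–a–c–d–e is a cycle in G, G is not acyclic. Forests are exactly the graphs of treewidth ≤ 1, so tw(G) ≥ 2. Therefore the treewidth is 2.

2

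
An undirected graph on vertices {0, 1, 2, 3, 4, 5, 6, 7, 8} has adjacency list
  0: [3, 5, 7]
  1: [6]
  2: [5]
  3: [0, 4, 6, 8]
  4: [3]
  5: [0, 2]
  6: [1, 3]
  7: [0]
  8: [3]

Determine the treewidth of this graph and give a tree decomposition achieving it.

Each bag holds 2 vertices, so the decomposition has width 1, which upper-bounds the treewidth. G has an edge, so its treewidth is at least 1. The upper and lower bounds meet at 1, so that is the treewidth.

Treewidth 1.
Bags: B1 = {3, 4}  B2 = {3, 8}  B3 = {0, 3}  B4 = {0, 5}  B5 = {2, 5}  B6 = {3, 6}  B7 = {0, 7}  B8 = {1, 6}
Tree: B1–B2, B1–B3, B3–B4, B4–B5, B2–B6, B3–B7, B6–B8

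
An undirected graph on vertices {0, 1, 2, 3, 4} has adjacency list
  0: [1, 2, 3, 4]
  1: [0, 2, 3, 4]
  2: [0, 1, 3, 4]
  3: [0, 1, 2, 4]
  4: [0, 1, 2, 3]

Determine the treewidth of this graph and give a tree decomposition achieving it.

A single bag containing all 5 vertices is trivially a valid decomposition of width 4. For the lower bound, the 5 vertices {0, 1, 2, 3, 4} are pairwise adjacent, and any tree decomposition puts a clique entirely inside one bag — forcing width ≥ 4. Therefore the treewidth is 4.

Treewidth 4.
Bags: B1 = {0, 1, 2, 3, 4}
Tree: (single bag)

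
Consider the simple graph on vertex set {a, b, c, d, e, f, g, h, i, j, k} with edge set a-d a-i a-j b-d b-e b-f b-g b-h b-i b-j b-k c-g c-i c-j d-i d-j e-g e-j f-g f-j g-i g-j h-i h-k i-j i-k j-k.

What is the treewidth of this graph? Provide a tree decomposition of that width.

Every bag has size at most 4, so the width is 4 − 1 = 3 and tw(G) ≤ 3. On the other hand G contains the 4-clique {c, g, i, j}. A clique must lie in a single bag of any decomposition, so no decomposition can have width below 3. Hence tw(G) = 3 exactly.

Treewidth 3.
One such decomposition:
Bags: B1 = {b, g, i, j}  B2 = {b, i, j, k}  B3 = {c, g, i, j}  B4 = {b, f, g, j}  B5 = {b, e, g, j}  B6 = {b, d, i, j}  B7 = {a, d, i, j}  B8 = {b, h, i, k}
Tree: B1–B2, B1–B3, B1–B4, B4–B5, B1–B6, B6–B7, B2–B8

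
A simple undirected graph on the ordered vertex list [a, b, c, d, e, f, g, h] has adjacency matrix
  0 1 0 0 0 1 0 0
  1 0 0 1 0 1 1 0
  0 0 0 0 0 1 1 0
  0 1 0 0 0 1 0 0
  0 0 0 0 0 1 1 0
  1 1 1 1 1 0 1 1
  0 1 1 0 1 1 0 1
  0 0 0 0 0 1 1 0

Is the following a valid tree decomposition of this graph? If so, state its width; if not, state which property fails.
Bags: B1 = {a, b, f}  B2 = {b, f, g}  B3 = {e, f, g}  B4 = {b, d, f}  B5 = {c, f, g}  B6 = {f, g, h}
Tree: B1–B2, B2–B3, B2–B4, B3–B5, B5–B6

Yes; width 2.

Every vertex of G appears in some bag (union = {a, b, c, d, e, f, g, h}); every edge is covered by a bag; and for each vertex v the set of bags containing v is connected in the bag tree. The decomposition is therefore valid. The largest bag has 3 vertices, so the width is 2.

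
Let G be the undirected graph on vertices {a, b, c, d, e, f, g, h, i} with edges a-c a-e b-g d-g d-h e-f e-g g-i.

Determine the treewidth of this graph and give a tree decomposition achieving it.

Treewidth 1.
One optimal decomposition is:
Bags: B1 = {a, e}  B2 = {e, g}  B3 = {d, g}  B4 = {b, g}  B5 = {e, f}  B6 = {a, c}  B7 = {g, i}  B8 = {d, h}
Tree: B1–B2, B2–B3, B2–B4, B1–B5, B1–B6, B2–B7, B3–B8

Every bag has size at most 2, so the width is 2 − 1 = 1 and tw(G) ≤ 1. Since G has at least one edge (e.g. e–a), it is not an edgeless graph, so tw(G) ≥ 1. Combining the bounds, tw(G) = 1.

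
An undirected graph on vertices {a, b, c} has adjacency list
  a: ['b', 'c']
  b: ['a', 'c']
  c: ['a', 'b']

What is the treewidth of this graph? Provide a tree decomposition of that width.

Treewidth 2.
Bags: B1 = {a, b, c}
Tree: (single bag)

A single bag containing all 3 vertices is trivially a valid decomposition of width 2. Conversely, {a, b, c} is a clique of size 3, and the vertices of any clique must share a bag in every tree decomposition; so some bag has ≥ 3 vertices and tw(G) ≥ 2. Hence tw(G) = 2 exactly.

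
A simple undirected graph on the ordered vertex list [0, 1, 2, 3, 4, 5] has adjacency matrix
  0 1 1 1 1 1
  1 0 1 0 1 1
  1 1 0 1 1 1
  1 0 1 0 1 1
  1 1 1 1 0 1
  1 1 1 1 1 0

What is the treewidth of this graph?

A width-4 tree decomposition is:
Bags: B1 = {0, 2, 3, 4, 5}  B2 = {0, 1, 2, 4, 5}
Tree: B1–B2
Every bag has size at most 5, so the width is 5 − 1 = 4 and tw(G) ≤ 4. On the other hand G contains the 5-clique {0, 1, 2, 4, 5}. A clique must lie in a single bag of any decomposition, so no decomposition can have width below 4. Hence tw(G) = 4 exactly.

4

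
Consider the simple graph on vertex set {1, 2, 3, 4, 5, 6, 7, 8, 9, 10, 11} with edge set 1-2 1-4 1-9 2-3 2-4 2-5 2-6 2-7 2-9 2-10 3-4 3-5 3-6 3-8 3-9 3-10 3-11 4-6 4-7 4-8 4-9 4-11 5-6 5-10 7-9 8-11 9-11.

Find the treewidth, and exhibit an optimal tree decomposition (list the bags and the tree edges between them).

Treewidth 3.
One such decomposition:
Bags: B1 = {1, 2, 4, 9}  B2 = {2, 3, 4, 9}  B3 = {2, 3, 4, 6}  B4 = {2, 4, 7, 9}  B5 = {3, 4, 9, 11}  B6 = {2, 3, 5, 6}  B7 = {2, 3, 5, 10}  B8 = {3, 4, 8, 11}
Tree: B1–B2, B2–B3, B2–B4, B2–B5, B3–B6, B6–B7, B5–B8

Every bag has size at most 4, so the width is 4 − 1 = 3 and tw(G) ≤ 3. For the lower bound, the 4 vertices {3, 4, 8, 11} are pairwise adjacent, and any tree decomposition puts a clique entirely inside one bag — forcing width ≥ 3. Hence tw(G) = 3 exactly.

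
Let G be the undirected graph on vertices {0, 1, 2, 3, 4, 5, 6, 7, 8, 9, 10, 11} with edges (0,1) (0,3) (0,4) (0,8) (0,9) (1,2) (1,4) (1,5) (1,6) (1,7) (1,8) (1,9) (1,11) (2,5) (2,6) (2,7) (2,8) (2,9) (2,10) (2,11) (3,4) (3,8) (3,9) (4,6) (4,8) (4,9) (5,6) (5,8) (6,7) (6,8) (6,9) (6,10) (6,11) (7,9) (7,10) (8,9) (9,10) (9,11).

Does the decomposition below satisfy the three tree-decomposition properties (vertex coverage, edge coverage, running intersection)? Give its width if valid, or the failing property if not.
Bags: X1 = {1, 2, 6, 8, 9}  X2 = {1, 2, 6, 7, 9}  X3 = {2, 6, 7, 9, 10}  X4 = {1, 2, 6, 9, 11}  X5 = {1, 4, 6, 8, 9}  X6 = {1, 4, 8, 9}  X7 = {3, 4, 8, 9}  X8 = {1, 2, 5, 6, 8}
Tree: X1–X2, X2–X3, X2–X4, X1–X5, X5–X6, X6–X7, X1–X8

No — vertex 0 appears in no bag.

A tree decomposition must satisfy three properties: every vertex lies in some bag; for every edge, both endpoints lie together in some bag; and for every vertex, the bags containing it form a connected subtree. Here vertex 0 appears in no bag, so the decomposition is invalid.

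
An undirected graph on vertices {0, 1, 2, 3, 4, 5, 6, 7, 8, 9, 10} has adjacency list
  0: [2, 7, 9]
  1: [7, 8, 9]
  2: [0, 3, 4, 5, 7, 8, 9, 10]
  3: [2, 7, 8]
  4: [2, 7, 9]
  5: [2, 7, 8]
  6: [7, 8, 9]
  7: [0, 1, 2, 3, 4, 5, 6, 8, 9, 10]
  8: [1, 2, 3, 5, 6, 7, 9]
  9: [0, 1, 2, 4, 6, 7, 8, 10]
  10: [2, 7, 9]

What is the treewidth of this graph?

A width-3 tree decomposition is:
Bags: B1 = {2, 4, 7, 9}  B2 = {2, 7, 8, 9}  B3 = {2, 7, 9, 10}  B4 = {1, 7, 8, 9}  B5 = {2, 3, 7, 8}  B6 = {2, 5, 7, 8}  B7 = {6, 7, 8, 9}  B8 = {0, 2, 7, 9}
Tree: B1–B2, B2–B3, B2–B4, B2–B5, B2–B6, B2–B7, B3–B8
Each bag holds 4 vertices, so the decomposition has width 3, which upper-bounds the treewidth. Conversely, {1, 7, 8, 9} is a clique of size 4, and the vertices of any clique must share a bag in every tree decomposition; so some bag has ≥ 4 vertices and tw(G) ≥ 3. Therefore the treewidth is 3.

3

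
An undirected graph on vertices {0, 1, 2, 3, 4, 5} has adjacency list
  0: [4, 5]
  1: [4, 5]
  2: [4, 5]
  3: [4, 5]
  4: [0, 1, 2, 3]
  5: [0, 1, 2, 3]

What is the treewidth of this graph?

2

A width-2 tree decomposition is:
Bags: B1 = {3, 4, 5}  B2 = {1, 4, 5}  B3 = {0, 4, 5}  B4 = {2, 4, 5}
Tree: B1–B2, B2–B3, B3–B4
The largest bag has 3 vertices, giving width 2; this decomposition certifies tw(G) ≤ 2. The edges 3–4–1–5–3 form a cycle, so G is not a tree and its treewidth is at least 2. Therefore the treewidth is 2.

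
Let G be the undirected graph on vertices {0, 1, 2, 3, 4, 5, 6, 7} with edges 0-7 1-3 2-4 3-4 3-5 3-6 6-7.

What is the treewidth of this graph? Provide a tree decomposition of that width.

Treewidth 1.
Bags: B1 = {6, 7}  B2 = {3, 6}  B3 = {3, 4}  B4 = {0, 7}  B5 = {1, 3}  B6 = {2, 4}  B7 = {3, 5}
Tree: B1–B2, B2–B3, B1–B4, B3–B5, B3–B6, B2–B7

Each bag holds 2 vertices, so the decomposition has width 1, which upper-bounds the treewidth. G has an edge, so its treewidth is at least 1. Hence tw(G) = 1 exactly.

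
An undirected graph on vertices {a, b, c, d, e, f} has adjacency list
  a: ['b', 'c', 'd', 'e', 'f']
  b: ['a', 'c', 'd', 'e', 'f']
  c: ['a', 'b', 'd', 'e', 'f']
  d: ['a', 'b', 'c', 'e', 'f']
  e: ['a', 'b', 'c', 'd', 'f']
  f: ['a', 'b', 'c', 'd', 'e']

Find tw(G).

5

A width-5 tree decomposition is:
Bags: B1 = {a, b, c, d, e, f}
Tree: (single bag)
With just one bag of size 6, the width is 6 − 1 = 5, so tw(G) ≤ 5. Conversely, {a, b, c, d, e, f} is a clique of size 6, and the vertices of any clique must share a bag in every tree decomposition; so some bag has ≥ 6 vertices and tw(G) ≥ 5. Hence tw(G) = 5 exactly.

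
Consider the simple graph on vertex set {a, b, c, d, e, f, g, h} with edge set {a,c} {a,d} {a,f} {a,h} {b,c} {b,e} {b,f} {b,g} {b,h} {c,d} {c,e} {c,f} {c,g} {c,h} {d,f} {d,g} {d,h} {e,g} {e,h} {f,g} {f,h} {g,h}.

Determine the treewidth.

A width-4 tree decomposition is:
Bags: B1 = {c, d, f, g, h}  B2 = {a, c, d, f, h}  B3 = {b, c, f, g, h}  B4 = {b, c, e, g, h}
Tree: B1–B2, B1–B3, B3–B4
The largest bag has 5 vertices, giving width 4; this decomposition certifies tw(G) ≤ 4. For the lower bound, the 5 vertices {b, c, e, g, h} are pairwise adjacent, and any tree decomposition puts a clique entirely inside one bag — forcing width ≥ 4. Combining the bounds, tw(G) = 4.

4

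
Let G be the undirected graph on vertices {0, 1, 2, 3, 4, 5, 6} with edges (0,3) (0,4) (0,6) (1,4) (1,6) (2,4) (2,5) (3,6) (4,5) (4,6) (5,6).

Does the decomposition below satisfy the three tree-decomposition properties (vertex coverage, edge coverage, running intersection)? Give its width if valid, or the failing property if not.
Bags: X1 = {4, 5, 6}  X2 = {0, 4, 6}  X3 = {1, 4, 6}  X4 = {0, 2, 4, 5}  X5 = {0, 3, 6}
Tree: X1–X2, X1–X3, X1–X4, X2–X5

No — bags containing vertex 0 are not connected in the tree.

A tree decomposition must satisfy three properties: every vertex lies in some bag; for every edge, both endpoints lie together in some bag; and for every vertex, the bags containing it form a connected subtree. Here bags containing vertex 0 are not connected in the tree, so the decomposition is invalid.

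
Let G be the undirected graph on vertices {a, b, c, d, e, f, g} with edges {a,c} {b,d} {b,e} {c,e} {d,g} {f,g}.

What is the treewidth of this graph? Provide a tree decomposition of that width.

Treewidth 1.
One such decomposition:
Bags: B1 = {a, c}  B2 = {c, e}  B3 = {b, e}  B4 = {b, d}  B5 = {d, g}  B6 = {f, g}
Tree: B1–B2, B2–B3, B3–B4, B4–B5, B5–B6

The largest bag has 2 vertices, giving width 1; this decomposition certifies tw(G) ≤ 1. Any graph with an edge has treewidth ≥ 1, and G has the edge a–c. The upper and lower bounds meet at 1, so that is the treewidth.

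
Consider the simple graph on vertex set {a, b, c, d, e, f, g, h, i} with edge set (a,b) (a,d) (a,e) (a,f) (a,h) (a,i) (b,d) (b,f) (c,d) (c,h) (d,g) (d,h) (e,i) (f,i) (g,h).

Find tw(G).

2

A width-2 tree decomposition is:
Bags: B1 = {a, d, h}  B2 = {a, b, d}  B3 = {d, g, h}  B4 = {a, b, f}  B5 = {c, d, h}  B6 = {a, f, i}  B7 = {a, e, i}
Tree: B1–B2, B1–B3, B2–B4, B1–B5, B4–B6, B6–B7
The largest bag has 3 vertices, giving width 2; this decomposition certifies tw(G) ≤ 2. Conversely, {d, g, h} is a clique of size 3, and the vertices of any clique must share a bag in every tree decomposition; so some bag has ≥ 3 vertices and tw(G) ≥ 2. Therefore the treewidth is 2.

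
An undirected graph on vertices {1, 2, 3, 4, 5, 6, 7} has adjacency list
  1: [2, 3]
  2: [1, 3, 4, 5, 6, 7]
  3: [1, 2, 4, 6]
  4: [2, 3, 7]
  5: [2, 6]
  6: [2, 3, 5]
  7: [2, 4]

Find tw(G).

2

A width-2 tree decomposition is:
Bags: B1 = {2, 3, 4}  B2 = {2, 3, 6}  B3 = {2, 5, 6}  B4 = {2, 4, 7}  B5 = {1, 2, 3}
Tree: B1–B2, B2–B3, B1–B4, B2–B5
The largest bag has 3 vertices, giving width 2; this decomposition certifies tw(G) ≤ 2. On the other hand G contains the 3-clique {1, 2, 3}. A clique must lie in a single bag of any decomposition, so no decomposition can have width below 2. Hence tw(G) = 2 exactly.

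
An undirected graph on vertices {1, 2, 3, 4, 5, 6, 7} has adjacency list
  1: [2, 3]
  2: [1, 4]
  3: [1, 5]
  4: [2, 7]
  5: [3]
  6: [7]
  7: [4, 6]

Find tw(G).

1

A width-1 tree decomposition is:
Bags: B1 = {3, 5}  B2 = {1, 3}  B3 = {1, 2}  B4 = {2, 4}  B5 = {4, 7}  B6 = {6, 7}
Tree: B1–B2, B2–B3, B3–B4, B4–B5, B5–B6
Each bag holds 2 vertices, so the decomposition has width 1, which upper-bounds the treewidth. Since G has at least one edge (e.g. 5–3), it is not an edgeless graph, so tw(G) ≥ 1. Hence tw(G) = 1 exactly.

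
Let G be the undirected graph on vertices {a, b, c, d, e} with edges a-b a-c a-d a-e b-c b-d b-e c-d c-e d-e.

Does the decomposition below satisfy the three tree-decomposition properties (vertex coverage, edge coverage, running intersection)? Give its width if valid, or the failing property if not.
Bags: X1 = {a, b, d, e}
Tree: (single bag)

A tree decomposition must satisfy three properties: every vertex lies in some bag; for every edge, both endpoints lie together in some bag; and for every vertex, the bags containing it form a connected subtree. Here vertex c appears in no bag, so the decomposition is invalid.

No — vertex c appears in no bag.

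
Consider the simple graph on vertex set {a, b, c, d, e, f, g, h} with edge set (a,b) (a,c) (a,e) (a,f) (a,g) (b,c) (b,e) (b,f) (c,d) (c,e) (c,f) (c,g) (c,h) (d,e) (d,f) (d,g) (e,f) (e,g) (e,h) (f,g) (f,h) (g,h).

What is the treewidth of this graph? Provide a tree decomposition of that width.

The largest bag has 5 vertices, giving width 4; this decomposition certifies tw(G) ≤ 4. On the other hand G contains the 5-clique {c, d, e, f, g}. A clique must lie in a single bag of any decomposition, so no decomposition can have width below 4. The upper and lower bounds meet at 4, so that is the treewidth.

Treewidth 4.
Bags: B1 = {a, c, e, f, g}  B2 = {c, e, f, g, h}  B3 = {c, d, e, f, g}  B4 = {a, b, c, e, f}
Tree: B1–B2, B2–B3, B1–B4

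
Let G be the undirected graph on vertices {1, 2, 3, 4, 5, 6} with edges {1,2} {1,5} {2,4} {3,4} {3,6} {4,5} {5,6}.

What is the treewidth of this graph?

A width-2 tree decomposition is:
Bags: B1 = {3, 4, 6}  B2 = {4, 5, 6}  B3 = {2, 4, 5}  B4 = {1, 2, 5}
Tree: B1–B2, B2–B3, B3–B4
Every bag has size at most 3, so the width is 3 − 1 = 2 and tw(G) ≤ 2. The edges 3–6–5–4–3 form a cycle, so G is not a tree and its treewidth is at least 2. Therefore the treewidth is 2.

2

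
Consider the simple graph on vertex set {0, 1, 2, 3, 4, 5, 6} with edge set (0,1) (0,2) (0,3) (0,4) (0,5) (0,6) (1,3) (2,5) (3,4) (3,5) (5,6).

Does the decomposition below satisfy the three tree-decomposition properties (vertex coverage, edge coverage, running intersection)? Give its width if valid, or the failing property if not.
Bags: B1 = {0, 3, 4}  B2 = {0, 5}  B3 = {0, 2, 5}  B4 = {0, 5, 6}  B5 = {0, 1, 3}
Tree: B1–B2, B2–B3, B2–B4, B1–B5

No — edge (3,5) lies in no bag.

A tree decomposition must satisfy three properties: every vertex lies in some bag; for every edge, both endpoints lie together in some bag; and for every vertex, the bags containing it form a connected subtree. Here edge (3,5) lies in no bag, so the decomposition is invalid.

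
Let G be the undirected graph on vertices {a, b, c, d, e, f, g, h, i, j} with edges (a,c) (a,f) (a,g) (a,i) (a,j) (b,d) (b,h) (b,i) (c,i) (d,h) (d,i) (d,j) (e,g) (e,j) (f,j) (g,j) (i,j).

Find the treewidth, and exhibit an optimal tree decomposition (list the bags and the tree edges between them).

Every bag has size at most 3, so the width is 3 − 1 = 2 and tw(G) ≤ 2. On the other hand G contains the 3-clique {d, i, j}. A clique must lie in a single bag of any decomposition, so no decomposition can have width below 2. Therefore the treewidth is 2.

Treewidth 2.
Bags: B1 = {a, i, j}  B2 = {d, i, j}  B3 = {a, g, j}  B4 = {b, d, i}  B5 = {a, f, j}  B6 = {b, d, h}  B7 = {a, c, i}  B8 = {e, g, j}
Tree: B1–B2, B1–B3, B2–B4, B1–B5, B4–B6, B1–B7, B3–B8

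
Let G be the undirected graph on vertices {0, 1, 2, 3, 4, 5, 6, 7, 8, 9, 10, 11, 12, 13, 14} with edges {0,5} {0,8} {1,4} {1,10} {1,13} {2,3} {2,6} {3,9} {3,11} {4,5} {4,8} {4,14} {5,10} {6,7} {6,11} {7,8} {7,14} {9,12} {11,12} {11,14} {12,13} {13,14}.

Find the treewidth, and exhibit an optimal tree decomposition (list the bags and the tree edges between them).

Every bag has size at most 4, so the width is 4 − 1 = 3 and tw(G) ≤ 3. For the lower bound: the 4 vertex sets {2,3,9}, {6}, {11}, {7,12,13,14} are disjoint, each induces a connected subgraph, and every pair is joined by at least one edge of G. Contracting each set to a single vertex therefore yields K_{4} as a minor, and since treewidth is minor-monotone, tw(G) ≥ tw(K_{4}) = 3. Therefore the treewidth is 3.

Treewidth 3.
Bags: B1 = {2, 3, 6, 9}  B2 = {3, 6, 9, 11}  B3 = {6, 9, 11, 12}  B4 = {6, 7, 11, 12}  B5 = {7, 11, 12, 14}  B6 = {7, 12, 13, 14}  B7 = {7, 8, 13, 14}  B8 = {4, 8, 13, 14}  B9 = {1, 4, 8, 13}  B10 = {0, 1, 4, 8}  B11 = {0, 1, 4, 5}  B12 = {0, 1, 5, 10}
Tree: B1–B2, B2–B3, B3–B4, B4–B5, B5–B6, B6–B7, B7–B8, B8–B9, B9–B10, B10–B11, B11–B12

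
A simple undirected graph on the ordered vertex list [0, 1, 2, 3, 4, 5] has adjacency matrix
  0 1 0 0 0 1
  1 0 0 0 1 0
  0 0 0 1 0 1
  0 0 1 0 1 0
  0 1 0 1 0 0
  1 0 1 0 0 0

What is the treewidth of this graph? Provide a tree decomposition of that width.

Each bag holds 3 vertices, so the decomposition has width 2, which upper-bounds the treewidth. Since 4–1–0–5–2–3–4 is a cycle in G, G is not acyclic. Forests are exactly the graphs of treewidth ≤ 1, so tw(G) ≥ 2. Hence tw(G) = 2 exactly.

Treewidth 2.
One such decomposition:
Bags: B1 = {0, 1, 4}  B2 = {0, 4, 5}  B3 = {2, 4, 5}  B4 = {2, 3, 4}
Tree: B1–B2, B2–B3, B3–B4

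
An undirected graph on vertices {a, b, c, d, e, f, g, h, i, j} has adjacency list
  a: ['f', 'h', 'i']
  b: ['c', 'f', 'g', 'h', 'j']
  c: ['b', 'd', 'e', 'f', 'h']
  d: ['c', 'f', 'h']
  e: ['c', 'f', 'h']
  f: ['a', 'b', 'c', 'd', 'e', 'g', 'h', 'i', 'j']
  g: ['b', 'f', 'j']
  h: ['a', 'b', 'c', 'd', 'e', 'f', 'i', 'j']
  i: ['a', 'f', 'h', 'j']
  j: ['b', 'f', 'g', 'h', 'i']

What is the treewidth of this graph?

A width-3 tree decomposition is:
Bags: B1 = {b, c, f, h}  B2 = {b, f, h, j}  B3 = {f, h, i, j}  B4 = {c, d, f, h}  B5 = {a, f, h, i}  B6 = {c, e, f, h}  B7 = {b, f, g, j}
Tree: B1–B2, B2–B3, B1–B4, B3–B5, B1–B6, B2–B7
The largest bag has 4 vertices, giving width 3; this decomposition certifies tw(G) ≤ 3. Conversely, {b, f, g, j} is a clique of size 4, and the vertices of any clique must share a bag in every tree decomposition; so some bag has ≥ 4 vertices and tw(G) ≥ 3. The upper and lower bounds meet at 3, so that is the treewidth.

3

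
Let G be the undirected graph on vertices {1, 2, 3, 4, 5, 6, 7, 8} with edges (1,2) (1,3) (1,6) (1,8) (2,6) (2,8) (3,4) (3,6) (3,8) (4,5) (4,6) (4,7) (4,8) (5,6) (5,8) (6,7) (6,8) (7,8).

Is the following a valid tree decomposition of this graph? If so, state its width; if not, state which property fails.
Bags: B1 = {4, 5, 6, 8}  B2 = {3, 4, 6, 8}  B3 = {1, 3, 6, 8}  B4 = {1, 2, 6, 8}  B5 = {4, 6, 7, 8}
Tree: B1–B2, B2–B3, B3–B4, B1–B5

Checking the three conditions: (i) the bags cover all of {1, 2, 3, 4, 5, 6, 7, 8}; (ii) for each edge, some bag contains both endpoints; (iii) the bags containing any fixed vertex form a subtree. All hold, so the decomposition is valid with width 4 − 1 = 3.

Yes; width 3.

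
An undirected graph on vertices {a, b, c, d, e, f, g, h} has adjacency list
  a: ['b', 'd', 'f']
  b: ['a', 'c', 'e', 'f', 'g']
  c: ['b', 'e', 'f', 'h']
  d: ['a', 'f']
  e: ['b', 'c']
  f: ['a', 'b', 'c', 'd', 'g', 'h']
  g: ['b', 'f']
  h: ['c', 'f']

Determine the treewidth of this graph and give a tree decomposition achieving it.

Each bag holds 3 vertices, so the decomposition has width 2, which upper-bounds the treewidth. For the lower bound, the 3 vertices {b, c, e} are pairwise adjacent, and any tree decomposition puts a clique entirely inside one bag — forcing width ≥ 2. The upper and lower bounds meet at 2, so that is the treewidth.

Treewidth 2.
One such decomposition:
Bags: B1 = {a, b, f}  B2 = {b, f, g}  B3 = {b, c, f}  B4 = {c, f, h}  B5 = {b, c, e}  B6 = {a, d, f}
Tree: B1–B2, B2–B3, B3–B4, B3–B5, B1–B6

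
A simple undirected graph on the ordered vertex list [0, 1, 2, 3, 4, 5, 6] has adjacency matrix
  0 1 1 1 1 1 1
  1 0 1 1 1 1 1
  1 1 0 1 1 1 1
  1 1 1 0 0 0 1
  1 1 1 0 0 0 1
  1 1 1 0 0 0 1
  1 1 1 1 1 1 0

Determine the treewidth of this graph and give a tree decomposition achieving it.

Each bag holds 5 vertices, so the decomposition has width 4, which upper-bounds the treewidth. On the other hand G contains the 5-clique {0, 1, 2, 3, 6}. A clique must lie in a single bag of any decomposition, so no decomposition can have width below 4. Therefore the treewidth is 4.

Treewidth 4.
Bags: B1 = {0, 1, 2, 3, 6}  B2 = {0, 1, 2, 5, 6}  B3 = {0, 1, 2, 4, 6}
Tree: B1–B2, B2–B3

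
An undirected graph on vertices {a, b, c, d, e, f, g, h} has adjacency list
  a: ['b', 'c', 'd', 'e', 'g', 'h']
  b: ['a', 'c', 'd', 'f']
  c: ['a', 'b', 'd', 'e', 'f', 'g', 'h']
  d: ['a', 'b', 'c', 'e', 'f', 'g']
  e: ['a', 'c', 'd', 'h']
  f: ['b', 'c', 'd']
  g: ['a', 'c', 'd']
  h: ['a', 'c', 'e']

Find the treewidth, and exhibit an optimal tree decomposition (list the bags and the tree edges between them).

The largest bag has 4 vertices, giving width 3; this decomposition certifies tw(G) ≤ 3. On the other hand G contains the 4-clique {a, c, d, g}. A clique must lie in a single bag of any decomposition, so no decomposition can have width below 3. Combining the bounds, tw(G) = 3.

Treewidth 3.
Bags: B1 = {a, c, d, g}  B2 = {a, b, c, d}  B3 = {a, c, d, e}  B4 = {a, c, e, h}  B5 = {b, c, d, f}
Tree: B1–B2, B2–B3, B3–B4, B2–B5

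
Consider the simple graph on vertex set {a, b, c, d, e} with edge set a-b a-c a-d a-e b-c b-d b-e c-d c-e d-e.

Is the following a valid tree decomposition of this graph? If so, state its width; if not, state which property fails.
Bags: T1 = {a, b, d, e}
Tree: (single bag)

A tree decomposition must satisfy three properties: every vertex lies in some bag; for every edge, both endpoints lie together in some bag; and for every vertex, the bags containing it form a connected subtree. Here vertex c appears in no bag, so the decomposition is invalid.

No — vertex c appears in no bag.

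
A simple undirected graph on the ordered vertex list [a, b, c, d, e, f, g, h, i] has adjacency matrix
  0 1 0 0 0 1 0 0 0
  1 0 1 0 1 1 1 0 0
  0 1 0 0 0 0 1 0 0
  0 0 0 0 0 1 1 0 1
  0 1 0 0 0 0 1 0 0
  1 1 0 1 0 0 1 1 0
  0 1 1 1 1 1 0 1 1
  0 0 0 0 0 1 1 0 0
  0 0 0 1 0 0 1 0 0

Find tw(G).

2

A width-2 tree decomposition is:
Bags: B1 = {b, f, g}  B2 = {a, b, f}  B3 = {b, e, g}  B4 = {d, f, g}  B5 = {f, g, h}  B6 = {d, g, i}  B7 = {b, c, g}
Tree: B1–B2, B1–B3, B1–B4, B1–B5, B4–B6, B3–B7
The largest bag has 3 vertices, giving width 2; this decomposition certifies tw(G) ≤ 2. For the lower bound, the 3 vertices {b, e, g} are pairwise adjacent, and any tree decomposition puts a clique entirely inside one bag — forcing width ≥ 2. Hence tw(G) = 2 exactly.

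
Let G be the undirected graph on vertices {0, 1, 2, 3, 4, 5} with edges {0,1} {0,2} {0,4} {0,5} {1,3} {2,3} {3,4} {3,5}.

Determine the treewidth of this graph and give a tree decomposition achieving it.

Treewidth 2.
One optimal decomposition is:
Bags: B1 = {0, 1, 3}  B2 = {0, 2, 3}  B3 = {0, 3, 4}  B4 = {0, 3, 5}
Tree: B1–B2, B2–B3, B3–B4

Every bag has size at most 3, so the width is 3 − 1 = 2 and tw(G) ≤ 2. The edges 0–1–3–2–0 form a cycle, so G is not a tree and its treewidth is at least 2. Combining the bounds, tw(G) = 2.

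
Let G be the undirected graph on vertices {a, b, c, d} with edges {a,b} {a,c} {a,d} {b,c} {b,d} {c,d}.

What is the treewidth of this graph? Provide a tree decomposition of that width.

Treewidth 3.
One optimal decomposition is:
Bags: B1 = {a, b, c, d}
Tree: (single bag)

A single bag containing all 4 vertices is trivially a valid decomposition of width 3. Conversely, {a, b, c, d} is a clique of size 4, and the vertices of any clique must share a bag in every tree decomposition; so some bag has ≥ 4 vertices and tw(G) ≥ 3. Therefore the treewidth is 3.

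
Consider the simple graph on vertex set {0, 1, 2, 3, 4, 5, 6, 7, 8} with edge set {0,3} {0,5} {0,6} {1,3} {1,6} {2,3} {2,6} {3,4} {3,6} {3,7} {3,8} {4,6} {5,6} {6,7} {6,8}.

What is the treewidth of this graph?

2

A width-2 tree decomposition is:
Bags: B1 = {3, 6, 7}  B2 = {0, 3, 6}  B3 = {1, 3, 6}  B4 = {3, 6, 8}  B5 = {2, 3, 6}  B6 = {0, 5, 6}  B7 = {3, 4, 6}
Tree: B1–B2, B2–B3, B2–B4, B4–B5, B2–B6, B4–B7
Every bag has size at most 3, so the width is 3 − 1 = 2 and tw(G) ≤ 2. Conversely, {0, 3, 6} is a clique of size 3, and the vertices of any clique must share a bag in every tree decomposition; so some bag has ≥ 3 vertices and tw(G) ≥ 2. Combining the bounds, tw(G) = 2.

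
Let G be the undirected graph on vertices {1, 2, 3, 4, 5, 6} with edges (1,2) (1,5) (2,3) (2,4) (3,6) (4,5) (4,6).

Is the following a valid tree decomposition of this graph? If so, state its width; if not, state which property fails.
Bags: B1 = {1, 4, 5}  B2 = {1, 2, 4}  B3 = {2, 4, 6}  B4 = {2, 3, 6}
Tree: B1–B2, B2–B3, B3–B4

Every vertex of G appears in some bag (union = {1, 2, 3, 4, 5, 6}); every edge is covered by a bag; and for each vertex v the set of bags containing v is connected in the bag tree. The decomposition is therefore valid. The largest bag has 3 vertices, so the width is 2.

Yes; width 2.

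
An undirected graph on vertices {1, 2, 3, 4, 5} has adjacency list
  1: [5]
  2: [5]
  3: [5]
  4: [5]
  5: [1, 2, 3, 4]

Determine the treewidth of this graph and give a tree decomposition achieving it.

Treewidth 1.
One such decomposition:
Bags: B1 = {3, 5}  B2 = {2, 5}  B3 = {1, 5}  B4 = {4, 5}
Tree: B1–B2, B2–B3, B3–B4

The largest bag has 2 vertices, giving width 1; this decomposition certifies tw(G) ≤ 1. G has an edge, so its treewidth is at least 1. Hence tw(G) = 1 exactly.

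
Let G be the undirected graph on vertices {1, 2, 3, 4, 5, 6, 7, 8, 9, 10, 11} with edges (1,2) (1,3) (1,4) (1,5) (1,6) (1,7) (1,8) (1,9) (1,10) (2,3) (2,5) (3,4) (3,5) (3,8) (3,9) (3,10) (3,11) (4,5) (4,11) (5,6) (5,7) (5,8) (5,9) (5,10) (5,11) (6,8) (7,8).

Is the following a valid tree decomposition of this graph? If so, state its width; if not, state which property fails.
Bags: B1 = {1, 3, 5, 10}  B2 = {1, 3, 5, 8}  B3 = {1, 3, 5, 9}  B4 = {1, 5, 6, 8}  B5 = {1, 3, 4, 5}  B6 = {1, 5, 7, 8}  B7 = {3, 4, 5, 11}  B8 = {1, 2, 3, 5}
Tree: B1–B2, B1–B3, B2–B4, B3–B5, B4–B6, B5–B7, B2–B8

Yes; width 3.

Vertex coverage: the bags together contain {1, 2, 3, 4, 5, 6, 7, 8, 9, 10, 11}, the full vertex set. Edge coverage: each edge of G has both endpoints in at least one bag. Running intersection: for every vertex, the bags containing it form a connected subtree. All three properties hold, so this is a valid tree decomposition of width max|bag| − 1 = 3, and hence tw(G) ≤ 3.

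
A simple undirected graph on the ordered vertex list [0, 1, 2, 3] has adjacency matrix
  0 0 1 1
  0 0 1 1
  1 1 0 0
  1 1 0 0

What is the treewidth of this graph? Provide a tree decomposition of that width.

Treewidth 2.
One such decomposition:
Bags: B1 = {0, 1, 3}  B2 = {0, 1, 2}
Tree: B1–B2

Every bag has size at most 3, so the width is 3 − 1 = 2 and tw(G) ≤ 2. Since 1–3–0–2–1 is a cycle in G, G is not acyclic. Forests are exactly the graphs of treewidth ≤ 1, so tw(G) ≥ 2. The upper and lower bounds meet at 2, so that is the treewidth.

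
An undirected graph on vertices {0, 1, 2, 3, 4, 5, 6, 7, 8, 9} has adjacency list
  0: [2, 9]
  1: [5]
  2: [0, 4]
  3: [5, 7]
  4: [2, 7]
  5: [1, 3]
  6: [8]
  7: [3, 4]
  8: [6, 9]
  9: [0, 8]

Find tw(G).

A width-1 tree decomposition is:
Bags: B1 = {1, 5}  B2 = {3, 5}  B3 = {3, 7}  B4 = {4, 7}  B5 = {2, 4}  B6 = {0, 2}  B7 = {0, 9}  B8 = {8, 9}  B9 = {6, 8}
Tree: B1–B2, B2–B3, B3–B4, B4–B5, B5–B6, B6–B7, B7–B8, B8–B9
The largest bag has 2 vertices, giving width 1; this decomposition certifies tw(G) ≤ 1. Any graph with an edge has treewidth ≥ 1, and G has the edge 1–5. Combining the bounds, tw(G) = 1.

1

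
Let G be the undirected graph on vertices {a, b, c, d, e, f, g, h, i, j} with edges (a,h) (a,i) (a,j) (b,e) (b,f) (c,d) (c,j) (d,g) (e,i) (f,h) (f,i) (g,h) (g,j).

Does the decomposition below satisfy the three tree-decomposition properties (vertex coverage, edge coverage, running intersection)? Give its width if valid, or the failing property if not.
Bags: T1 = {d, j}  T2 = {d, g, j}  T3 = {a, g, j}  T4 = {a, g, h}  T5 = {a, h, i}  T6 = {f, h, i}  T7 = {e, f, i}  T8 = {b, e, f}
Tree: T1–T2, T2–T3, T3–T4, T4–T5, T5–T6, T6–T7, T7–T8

No — vertex c appears in no bag.

A tree decomposition must satisfy three properties: every vertex lies in some bag; for every edge, both endpoints lie together in some bag; and for every vertex, the bags containing it form a connected subtree. Here vertex c appears in no bag, so the decomposition is invalid.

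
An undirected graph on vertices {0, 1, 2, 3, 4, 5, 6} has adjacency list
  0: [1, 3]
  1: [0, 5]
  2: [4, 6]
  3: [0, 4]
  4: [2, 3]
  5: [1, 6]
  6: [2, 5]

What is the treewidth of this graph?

A width-2 tree decomposition is:
Bags: B1 = {2, 4, 6}  B2 = {3, 4, 6}  B3 = {0, 3, 6}  B4 = {0, 1, 6}  B5 = {1, 5, 6}
Tree: B1–B2, B2–B3, B3–B4, B4–B5
Each bag holds 3 vertices, so the decomposition has width 2, which upper-bounds the treewidth. For the lower bound, G contains the cycle 6–2–4–3–0–1–5–6, so G is not a forest; only forests have treewidth ≤ 1, hence tw(G) ≥ 2. Therefore the treewidth is 2.

2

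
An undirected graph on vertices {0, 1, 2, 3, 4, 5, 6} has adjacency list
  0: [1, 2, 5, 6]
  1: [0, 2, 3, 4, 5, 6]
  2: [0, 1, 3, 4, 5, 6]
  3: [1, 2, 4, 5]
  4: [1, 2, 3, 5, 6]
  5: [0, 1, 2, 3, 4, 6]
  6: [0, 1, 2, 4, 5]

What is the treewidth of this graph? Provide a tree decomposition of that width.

Treewidth 4.
Bags: B1 = {0, 1, 2, 5, 6}  B2 = {1, 2, 4, 5, 6}  B3 = {1, 2, 3, 4, 5}
Tree: B1–B2, B2–B3

Each bag holds 5 vertices, so the decomposition has width 4, which upper-bounds the treewidth. Conversely, {0, 1, 2, 5, 6} is a clique of size 5, and the vertices of any clique must share a bag in every tree decomposition; so some bag has ≥ 5 vertices and tw(G) ≥ 4. Hence tw(G) = 4 exactly.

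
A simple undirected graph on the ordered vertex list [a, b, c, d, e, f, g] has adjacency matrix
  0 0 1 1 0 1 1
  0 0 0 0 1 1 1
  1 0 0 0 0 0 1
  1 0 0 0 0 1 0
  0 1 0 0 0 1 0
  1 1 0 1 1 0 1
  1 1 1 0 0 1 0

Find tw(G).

A width-2 tree decomposition is:
Bags: B1 = {a, c, g}  B2 = {a, f, g}  B3 = {a, d, f}  B4 = {b, f, g}  B5 = {b, e, f}
Tree: B1–B2, B2–B3, B2–B4, B4–B5
Every bag has size at most 3, so the width is 3 − 1 = 2 and tw(G) ≤ 2. On the other hand G contains the 3-clique {a, c, g}. A clique must lie in a single bag of any decomposition, so no decomposition can have width below 2. The upper and lower bounds meet at 2, so that is the treewidth.

2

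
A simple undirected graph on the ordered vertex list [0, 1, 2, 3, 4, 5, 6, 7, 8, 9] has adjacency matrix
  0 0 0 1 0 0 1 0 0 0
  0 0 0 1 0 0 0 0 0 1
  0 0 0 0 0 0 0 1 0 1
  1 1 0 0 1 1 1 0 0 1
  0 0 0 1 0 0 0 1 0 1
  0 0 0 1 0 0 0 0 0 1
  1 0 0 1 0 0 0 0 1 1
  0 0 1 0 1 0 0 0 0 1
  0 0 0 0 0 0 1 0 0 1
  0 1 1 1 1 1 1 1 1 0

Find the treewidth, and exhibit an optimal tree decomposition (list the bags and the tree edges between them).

Every bag has size at most 3, so the width is 3 − 1 = 2 and tw(G) ≤ 2. Conversely, {0, 3, 6} is a clique of size 3, and the vertices of any clique must share a bag in every tree decomposition; so some bag has ≥ 3 vertices and tw(G) ≥ 2. Combining the bounds, tw(G) = 2.

Treewidth 2.
One optimal decomposition is:
Bags: B1 = {3, 4, 9}  B2 = {4, 7, 9}  B3 = {3, 5, 9}  B4 = {3, 6, 9}  B5 = {0, 3, 6}  B6 = {6, 8, 9}  B7 = {2, 7, 9}  B8 = {1, 3, 9}
Tree: B1–B2, B1–B3, B1–B4, B4–B5, B4–B6, B2–B7, B4–B8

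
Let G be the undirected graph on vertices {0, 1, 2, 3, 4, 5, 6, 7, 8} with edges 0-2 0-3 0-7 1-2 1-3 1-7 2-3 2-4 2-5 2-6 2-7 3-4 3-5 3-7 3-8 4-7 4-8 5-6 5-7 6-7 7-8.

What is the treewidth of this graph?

A width-3 tree decomposition is:
Bags: B1 = {2, 3, 4, 7}  B2 = {2, 3, 5, 7}  B3 = {2, 5, 6, 7}  B4 = {3, 4, 7, 8}  B5 = {1, 2, 3, 7}  B6 = {0, 2, 3, 7}
Tree: B1–B2, B2–B3, B1–B4, B1–B5, B2–B6
Each bag holds 4 vertices, so the decomposition has width 3, which upper-bounds the treewidth. For the lower bound, the 4 vertices {3, 4, 7, 8} are pairwise adjacent, and any tree decomposition puts a clique entirely inside one bag — forcing width ≥ 3. Combining the bounds, tw(G) = 3.

3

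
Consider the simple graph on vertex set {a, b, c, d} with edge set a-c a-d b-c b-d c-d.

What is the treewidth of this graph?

2

A width-2 tree decomposition is:
Bags: B1 = {b, c, d}  B2 = {a, c, d}
Tree: B1–B2
Each bag holds 3 vertices, so the decomposition has width 2, which upper-bounds the treewidth. For the lower bound, the 3 vertices {a, c, d} are pairwise adjacent, and any tree decomposition puts a clique entirely inside one bag — forcing width ≥ 2. Combining the bounds, tw(G) = 2.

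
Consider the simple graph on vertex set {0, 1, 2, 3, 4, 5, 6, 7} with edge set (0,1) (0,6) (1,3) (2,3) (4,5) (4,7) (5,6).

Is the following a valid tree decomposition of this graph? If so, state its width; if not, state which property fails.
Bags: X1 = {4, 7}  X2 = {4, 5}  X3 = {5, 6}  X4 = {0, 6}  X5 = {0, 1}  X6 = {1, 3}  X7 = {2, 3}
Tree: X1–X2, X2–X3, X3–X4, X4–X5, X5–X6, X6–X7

Yes; width 1.

Every vertex of G appears in some bag (union = {0, 1, 2, 3, 4, 5, 6, 7}); every edge is covered by a bag; and for each vertex v the set of bags containing v is connected in the bag tree. The decomposition is therefore valid. The largest bag has 2 vertices, so the width is 1.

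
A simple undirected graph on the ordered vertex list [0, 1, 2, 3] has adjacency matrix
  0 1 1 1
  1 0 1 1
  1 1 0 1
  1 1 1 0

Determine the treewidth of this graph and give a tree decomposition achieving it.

A single bag containing all 4 vertices is trivially a valid decomposition of width 3. Conversely, {0, 1, 2, 3} is a clique of size 4, and the vertices of any clique must share a bag in every tree decomposition; so some bag has ≥ 4 vertices and tw(G) ≥ 3. Hence tw(G) = 3 exactly.

Treewidth 3.
Bags: B1 = {0, 1, 2, 3}
Tree: (single bag)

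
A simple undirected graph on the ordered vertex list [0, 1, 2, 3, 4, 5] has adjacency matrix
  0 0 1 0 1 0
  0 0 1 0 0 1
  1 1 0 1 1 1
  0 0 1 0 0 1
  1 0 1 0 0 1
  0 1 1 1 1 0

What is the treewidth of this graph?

2

A width-2 tree decomposition is:
Bags: B1 = {1, 2, 5}  B2 = {2, 4, 5}  B3 = {2, 3, 5}  B4 = {0, 2, 4}
Tree: B1–B2, B2–B3, B2–B4
Every bag has size at most 3, so the width is 3 − 1 = 2 and tw(G) ≤ 2. On the other hand G contains the 3-clique {0, 2, 4}. A clique must lie in a single bag of any decomposition, so no decomposition can have width below 2. Combining the bounds, tw(G) = 2.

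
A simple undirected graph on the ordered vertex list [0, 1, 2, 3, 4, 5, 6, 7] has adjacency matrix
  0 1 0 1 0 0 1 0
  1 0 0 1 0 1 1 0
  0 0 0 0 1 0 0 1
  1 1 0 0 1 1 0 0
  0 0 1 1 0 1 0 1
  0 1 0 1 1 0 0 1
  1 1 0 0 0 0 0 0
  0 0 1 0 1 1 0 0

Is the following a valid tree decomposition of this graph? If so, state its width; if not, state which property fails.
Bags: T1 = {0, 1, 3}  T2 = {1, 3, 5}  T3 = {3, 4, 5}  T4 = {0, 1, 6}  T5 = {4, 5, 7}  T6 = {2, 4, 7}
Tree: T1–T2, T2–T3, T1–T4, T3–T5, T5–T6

Yes; width 2.

Every vertex of G appears in some bag (union = {0, 1, 2, 3, 4, 5, 6, 7}); every edge is covered by a bag; and for each vertex v the set of bags containing v is connected in the bag tree. The decomposition is therefore valid. The largest bag has 3 vertices, so the width is 2.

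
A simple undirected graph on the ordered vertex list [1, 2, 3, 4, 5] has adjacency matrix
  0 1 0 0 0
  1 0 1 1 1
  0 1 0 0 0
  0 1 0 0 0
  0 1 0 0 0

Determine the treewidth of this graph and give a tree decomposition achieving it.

Treewidth 1.
One such decomposition:
Bags: B1 = {1, 2}  B2 = {2, 4}  B3 = {2, 5}  B4 = {2, 3}
Tree: B1–B2, B2–B3, B2–B4

The largest bag has 2 vertices, giving width 1; this decomposition certifies tw(G) ≤ 1. Since G has at least one edge (e.g. 1–2), it is not an edgeless graph, so tw(G) ≥ 1. The upper and lower bounds meet at 1, so that is the treewidth.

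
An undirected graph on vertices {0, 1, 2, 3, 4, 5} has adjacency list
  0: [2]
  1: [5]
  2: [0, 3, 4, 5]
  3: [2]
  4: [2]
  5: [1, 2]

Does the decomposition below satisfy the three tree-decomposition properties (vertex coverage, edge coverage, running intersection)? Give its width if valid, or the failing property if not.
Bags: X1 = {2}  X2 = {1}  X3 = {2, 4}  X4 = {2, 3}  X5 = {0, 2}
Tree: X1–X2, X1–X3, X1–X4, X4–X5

No — vertex 5 appears in no bag.

A tree decomposition must satisfy three properties: every vertex lies in some bag; for every edge, both endpoints lie together in some bag; and for every vertex, the bags containing it form a connected subtree. Here vertex 5 appears in no bag, so the decomposition is invalid.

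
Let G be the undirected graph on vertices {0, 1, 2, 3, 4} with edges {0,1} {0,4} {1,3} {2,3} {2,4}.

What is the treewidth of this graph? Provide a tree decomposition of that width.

Every bag has size at most 3, so the width is 3 − 1 = 2 and tw(G) ≤ 2. The edges 1–0–4–2–3–1 form a cycle, so G is not a tree and its treewidth is at least 2. Combining the bounds, tw(G) = 2.

Treewidth 2.
One optimal decomposition is:
Bags: B1 = {0, 1, 4}  B2 = {1, 2, 4}  B3 = {1, 2, 3}
Tree: B1–B2, B2–B3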